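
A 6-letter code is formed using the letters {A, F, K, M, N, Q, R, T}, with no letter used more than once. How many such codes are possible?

20160

This is a permutation of 6 out of 8: P(8,6) = 8!/2!.
8 × 7 × 6 × 5 × 4 × 3 = 20160.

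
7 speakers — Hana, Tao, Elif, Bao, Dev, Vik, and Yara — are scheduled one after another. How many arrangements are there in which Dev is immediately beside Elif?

1440

Glue Dev and Elif into one block (2 internal orders), leaving 6 units to arrange in a row.
That gives 2 × 6! = 2 × 720 = 1440.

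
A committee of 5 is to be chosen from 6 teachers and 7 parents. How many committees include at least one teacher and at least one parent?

With no constraint there are C(13,5) = 1287 possible selections.
Subtract selections that omit an entire group: no teachers → C(7,5) = 21; no parents → C(6,5) = 6.
Both groups omitted at once is impossible, so 1287 − 27 = 1260.

1260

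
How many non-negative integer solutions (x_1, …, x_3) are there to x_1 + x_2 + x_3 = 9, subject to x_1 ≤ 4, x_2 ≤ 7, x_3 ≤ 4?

By stars and bars, unrestricted non-negative solutions to x_1+…+x_3 = 9 number C(9+2,2) = 55.
Subtract solutions that violate a single cap (substitute x_i' = x_i − (cap_i+1)): x_1 ≥ 5 gives C(6,2) = 15; x_2 ≥ 8 gives C(3,2) = 3; x_3 ≥ 5 gives C(6,2) = 15. Together 33.
No two caps can be exceeded simultaneously, so the pair terms are all 0.
By inclusion–exclusion the count is 55 − 33 + 0 = 22.

22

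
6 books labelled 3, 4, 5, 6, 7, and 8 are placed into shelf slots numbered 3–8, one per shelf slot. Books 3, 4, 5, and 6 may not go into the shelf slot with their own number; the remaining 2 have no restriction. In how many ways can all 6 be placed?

Let Aᵢ (for 3 ≤ i ≤ 6) be the placements that put book i in its forbidden shelf slot. Any j of these fix j positions, leaving (6−j)! ways to fill the rest, and there are C(4,j) ways to pick which j.
By inclusion–exclusion, the number of valid placements is Σ_{j=0}^{4} (−1)^j C(4,j)·(6−j)!.
Computing: 720 − 480 + 144 − 24 + 2 = 362.

362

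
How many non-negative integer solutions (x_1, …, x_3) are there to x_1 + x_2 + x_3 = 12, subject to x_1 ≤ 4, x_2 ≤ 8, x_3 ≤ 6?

25

By stars and bars, unrestricted non-negative solutions to x_1+…+x_3 = 12 number C(12+2,2) = 91.
Subtract solutions that violate a single cap (substitute x_i' = x_i − (cap_i+1)): x_1 ≥ 5 gives C(9,2) = 36; x_2 ≥ 9 gives C(5,2) = 10; x_3 ≥ 7 gives C(7,2) = 21. Together 67.
Add back pairs where two caps are both exceeded: 0 + 1 + 0 = 1.
By inclusion–exclusion the count is 91 − 67 + 1 = 25.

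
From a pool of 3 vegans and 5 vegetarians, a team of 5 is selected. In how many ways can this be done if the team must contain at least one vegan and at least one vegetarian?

55

Total 5-person selections from all 8: C(8,5) = 56.
Subtract selections that omit an entire group: no vegans → C(5,5) = 1; no vegetarians → C(3,5) = 0.
Both groups omitted at once is impossible, so 56 − 1 = 55.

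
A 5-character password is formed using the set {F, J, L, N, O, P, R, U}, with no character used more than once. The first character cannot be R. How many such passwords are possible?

The first character has 8−1 = 7 choices (anything except R).
The remaining 4 characters are filled from the other 7 symbols without repetition: 7 × 6 × 5 × 4 = 840.
Total: 7 × 840 = 5880.

5880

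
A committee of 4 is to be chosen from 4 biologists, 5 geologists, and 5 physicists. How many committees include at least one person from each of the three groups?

Total 4-person selections from all 14: C(14,4) = 1001.
Subtract selections that omit an entire group: no biologists → C(10,4) = 210; no geologists → C(9,4) = 126; no physicists → C(9,4) = 126.
Add back selections omitting two groups (i.e. drawn from a single group): C(4,4) + C(5,4) + C(5,4) = 11.
By inclusion–exclusion: 1001 − 462 + 11 = 550.

550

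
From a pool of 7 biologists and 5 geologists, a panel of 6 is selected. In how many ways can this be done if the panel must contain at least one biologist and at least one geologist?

917

Unrestricted: C(12,6) = 924 ways to pick any 6 of the 12.
Subtract selections that omit an entire group: no biologists → C(5,6) = 0; no geologists → C(7,6) = 7.
Both groups omitted at once is impossible, so 924 − 7 = 917.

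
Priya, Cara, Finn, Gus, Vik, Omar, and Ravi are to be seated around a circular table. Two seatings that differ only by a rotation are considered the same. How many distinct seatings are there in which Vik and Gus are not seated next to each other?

All circular seatings of 7 people number (6)! = 720.
Those with Vik next to Gus: fuse the pair into one unit and seat 6 units around a circle — 2·(5)! = 240.
Subtracting, 720 − 240 = 480.

480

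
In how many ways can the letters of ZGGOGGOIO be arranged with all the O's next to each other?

Treat the 3 copies of O as a single block. The multiset to arrange is then {OOO, G, G, G, G, I, Z}, 7 items in all.
That gives (7)!/(4!) = 210 arrangements.

210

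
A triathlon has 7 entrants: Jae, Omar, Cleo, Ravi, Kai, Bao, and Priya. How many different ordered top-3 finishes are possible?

210

This is an ordered selection of 3 from 7: P(7,3).
That gives 7 × 6 × 5 = 210.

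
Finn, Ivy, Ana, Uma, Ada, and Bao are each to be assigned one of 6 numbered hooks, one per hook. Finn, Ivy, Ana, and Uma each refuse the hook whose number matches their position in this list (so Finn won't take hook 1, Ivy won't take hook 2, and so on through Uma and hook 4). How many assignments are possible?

362

Let Aᵢ (for 1 ≤ i ≤ 4) be the placements that put person i in their forbidden hook. Any j of these fix j positions, leaving (6−j)! ways to fill the rest, and there are C(4,j) ways to pick which j.
By inclusion–exclusion, the number of valid placements is Σ_{j=0}^{4} (−1)^j C(4,j)·(6−j)!.
Computing: 720 − 480 + 144 − 24 + 2 = 362.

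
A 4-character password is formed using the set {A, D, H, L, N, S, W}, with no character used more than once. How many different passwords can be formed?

This is a permutation of 4 out of 7: P(7,4) = 7!/3!.
7 × 6 × 5 × 4 = 840.

840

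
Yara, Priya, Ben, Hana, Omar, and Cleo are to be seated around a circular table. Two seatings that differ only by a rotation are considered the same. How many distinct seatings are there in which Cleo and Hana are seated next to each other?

48

Treat {Cleo, Hana} as one unit (2 internal orders) and seat the resulting 5 units around the table: (4)! circular arrangements.
So 2 × (4)! = 2 × 24 = 48.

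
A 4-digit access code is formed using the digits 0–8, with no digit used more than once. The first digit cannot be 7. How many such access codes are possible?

2688

The first digit has 9−1 = 8 choices (anything except 7).
The remaining 3 digits are filled from the other 8 symbols without repetition: 8 × 7 × 6 = 336.
Total: 8 × 336 = 2688.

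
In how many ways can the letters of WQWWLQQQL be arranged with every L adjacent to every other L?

Treat the 2 copies of L as a single block. The multiset to arrange is then {LL, Q, Q, Q, Q, W, W, W}, 8 items in all.
That gives (8)!/(4!·3!) = 280 arrangements.

280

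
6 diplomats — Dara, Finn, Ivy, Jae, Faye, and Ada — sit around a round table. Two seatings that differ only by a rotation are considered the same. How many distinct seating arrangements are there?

120

Fix one person's seat to break rotational symmetry; the remaining 5 people can be arranged in (5)! = 120 ways.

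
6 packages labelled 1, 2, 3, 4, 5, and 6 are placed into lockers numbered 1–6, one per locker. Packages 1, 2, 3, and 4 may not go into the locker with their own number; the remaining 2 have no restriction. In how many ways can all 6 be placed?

Let Aᵢ (for 1 ≤ i ≤ 4) be the placements that put package i in its forbidden locker. Any j of these fix j positions, leaving (6−j)! ways to fill the rest, and there are C(4,j) ways to pick which j.
By inclusion–exclusion, the number of valid placements is Σ_{j=0}^{4} (−1)^j C(4,j)·(6−j)!.
Computing: 720 − 480 + 144 − 24 + 2 = 362.

362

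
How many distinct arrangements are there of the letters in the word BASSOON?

1260

Letter multiplicities in BASSOON: A×1, B×1, N×1, O×2, S×2.
Dividing 7! = 5040 by 2!·2! = 4 for the repeated letters gives 1260.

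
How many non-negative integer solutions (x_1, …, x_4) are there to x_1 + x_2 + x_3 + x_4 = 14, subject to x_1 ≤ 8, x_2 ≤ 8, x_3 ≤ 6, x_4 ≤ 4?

Ignoring the caps, the number of non-negative solutions to x_1+…+x_4 = 14 is C(17,3) = 680.
Subtract solutions that violate a single cap (substitute x_i' = x_i − (cap_i+1)): x_1 ≥ 9 gives C(8,3) = 56; x_2 ≥ 9 gives C(8,3) = 56; x_3 ≥ 7 gives C(10,3) = 120; x_4 ≥ 5 gives C(12,3) = 220. Together 452.
Add back pairs where two caps are both exceeded: 0 + 0 + 1 + 0 + 1 + 10 = 12.
By inclusion–exclusion the count is 680 − 452 + 12 = 240.

240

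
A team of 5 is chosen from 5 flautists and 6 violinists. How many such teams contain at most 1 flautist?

81

Split by how many flautists are chosen (0 through 1).
Sum: C(5,0)·C(6,5) + C(5,1)·C(6,4) = 6 + 75 = 81.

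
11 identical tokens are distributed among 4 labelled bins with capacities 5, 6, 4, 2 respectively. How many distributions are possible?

59

Without the upper bounds there are C(14,3) = 364 ways to split 11 among 4 bins.
Subtract solutions that violate a single cap (substitute x_i' = x_i − (cap_i+1)): x_1 ≥ 6 gives C(8,3) = 56; x_2 ≥ 7 gives C(7,3) = 35; x_3 ≥ 5 gives C(9,3) = 84; x_4 ≥ 3 gives C(11,3) = 165. Together 340.
Add back pairs where two caps are both exceeded: 0 + 1 + 10 + 0 + 4 + 20 = 35.
By inclusion–exclusion the count is 364 − 340 + 35 = 59.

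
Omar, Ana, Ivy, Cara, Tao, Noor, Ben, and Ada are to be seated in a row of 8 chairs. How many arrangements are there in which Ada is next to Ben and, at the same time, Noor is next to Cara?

2880

Treat {Ada,Ben} as one block (2 orders) and {Noor,Cara} as another (2 orders).
That leaves 6 units to arrange: 2 × 2 × 6! = 4 × 720 = 2880.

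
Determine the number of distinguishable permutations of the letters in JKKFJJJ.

Letter multiplicities in JKKFJJJ: F×1, J×4, K×2.
Dividing 7! = 5040 by 4!·2! = 48 for the repeated letters gives 105.

105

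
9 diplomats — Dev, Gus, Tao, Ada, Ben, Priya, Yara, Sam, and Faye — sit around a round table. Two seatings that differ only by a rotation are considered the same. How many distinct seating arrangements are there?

Around a circle, 9 distinct people have 9!/9 = (8)! = 40320 rotationally distinct seatings.

40320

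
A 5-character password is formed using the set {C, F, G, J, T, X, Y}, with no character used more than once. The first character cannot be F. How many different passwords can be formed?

2160

The first character has 7−1 = 6 choices (anything except F).
The remaining 4 characters are filled from the other 6 symbols without repetition: 6 × 5 × 4 × 3 = 360.
Total: 6 × 360 = 2160.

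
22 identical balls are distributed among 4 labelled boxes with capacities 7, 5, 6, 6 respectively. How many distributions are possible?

10

Ignoring the caps, the number of non-negative solutions to x_1+…+x_4 = 22 is C(25,3) = 2300.
Subtract solutions that violate a single cap (substitute x_i' = x_i − (cap_i+1)): x_1 ≥ 8 gives C(17,3) = 680; x_2 ≥ 6 gives C(19,3) = 969; x_3 ≥ 7 gives C(18,3) = 816; x_4 ≥ 7 gives C(18,3) = 816. Together 3281.
Add back pairs where two caps are both exceeded: 165 + 120 + 120 + 220 + 220 + 165 = 1010.
Subtract triples: 4 + 4 + 1 + 10 = 19.
By inclusion–exclusion the count is 2300 − 3281 + 1010 − 19 = 10.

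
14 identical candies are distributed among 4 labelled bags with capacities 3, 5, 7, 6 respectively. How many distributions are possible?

95

Without the upper bounds there are C(17,3) = 680 ways to split 14 among 4 bags.
Subtract solutions that violate a single cap (substitute x_i' = x_i − (cap_i+1)): x_1 ≥ 4 gives C(13,3) = 286; x_2 ≥ 6 gives C(11,3) = 165; x_3 ≥ 8 gives C(9,3) = 84; x_4 ≥ 7 gives C(10,3) = 120. Together 655.
Add back pairs where two caps are both exceeded: 35 + 10 + 20 + 1 + 4 + 0 = 70.
By inclusion–exclusion the count is 680 − 655 + 70 = 95.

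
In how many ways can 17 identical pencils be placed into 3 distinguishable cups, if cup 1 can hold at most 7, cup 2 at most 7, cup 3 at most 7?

15

By stars and bars, unrestricted non-negative solutions to x_1+…+x_3 = 17 number C(17+2,2) = 171.
Subtract solutions that violate a single cap (substitute x_i' = x_i − (cap_i+1)): x_1 ≥ 8 gives C(11,2) = 55; x_2 ≥ 8 gives C(11,2) = 55; x_3 ≥ 8 gives C(11,2) = 55. Together 165.
Add back pairs where two caps are both exceeded: 3 + 3 + 3 = 9.
By inclusion–exclusion the count is 171 − 165 + 9 = 15.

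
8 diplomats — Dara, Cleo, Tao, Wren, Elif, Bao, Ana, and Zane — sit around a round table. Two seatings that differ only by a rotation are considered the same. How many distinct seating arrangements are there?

5040

Around a circle, 8 distinct people have 8!/8 = (7)! = 5040 rotationally distinct seatings.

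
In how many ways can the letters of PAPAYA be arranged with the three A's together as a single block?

Treat the 3 copies of A as a single block. The multiset to arrange is then {AAA, P, P, Y}, 4 items in all.
That gives (4)!/(2!) = 12 arrangements.

12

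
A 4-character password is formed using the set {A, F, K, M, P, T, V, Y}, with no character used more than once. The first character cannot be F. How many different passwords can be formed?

The first character has 8−1 = 7 choices (anything except F).
The remaining 3 characters are filled from the other 7 symbols without repetition: 7 × 6 × 5 = 210.
Total: 7 × 210 = 1470.

1470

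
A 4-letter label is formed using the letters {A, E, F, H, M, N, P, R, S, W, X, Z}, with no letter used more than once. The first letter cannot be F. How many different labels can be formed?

10890

The first letter has 12−1 = 11 choices (anything except F).
The remaining 3 letters are filled from the other 11 symbols without repetition: 11 × 10 × 9 = 990.
Total: 11 × 990 = 10890.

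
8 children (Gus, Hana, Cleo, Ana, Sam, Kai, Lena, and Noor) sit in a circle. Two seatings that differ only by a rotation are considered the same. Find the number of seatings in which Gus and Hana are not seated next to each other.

Without the restriction there are (7)! = 5040 seatings.
Seatings with Gus beside Hana: treat them as a block with 2 internal orders, giving 2 × (6)! = 1440.
Subtracting, 5040 − 1440 = 3600.

3600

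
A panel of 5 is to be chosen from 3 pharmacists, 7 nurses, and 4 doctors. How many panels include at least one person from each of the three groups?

Total 5-person selections from all 14: C(14,5) = 2002.
Selections missing a whole group: no pharmacists → C(11,5) = 462; no nurses → C(7,5) = 21; no doctors → C(10,5) = 252.
Add back selections omitting two groups (i.e. drawn from a single group): C(3,5) + C(7,5) + C(4,5) = 21.
By inclusion–exclusion: 2002 − 735 + 21 = 1288.

1288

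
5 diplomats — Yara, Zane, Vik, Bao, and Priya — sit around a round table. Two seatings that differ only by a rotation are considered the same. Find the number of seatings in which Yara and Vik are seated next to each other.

12

Treat {Yara, Vik} as one unit (2 internal orders) and seat the resulting 4 units around the table: (3)! circular arrangements.
So 2 × (3)! = 2 × 6 = 12.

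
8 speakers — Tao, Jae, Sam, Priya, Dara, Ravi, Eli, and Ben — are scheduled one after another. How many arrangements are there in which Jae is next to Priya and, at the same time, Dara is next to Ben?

2880

Treat {Jae,Priya} as one block (2 orders) and {Dara,Ben} as another (2 orders).
That leaves 6 units to arrange: 2 × 2 × 6! = 4 × 720 = 2880.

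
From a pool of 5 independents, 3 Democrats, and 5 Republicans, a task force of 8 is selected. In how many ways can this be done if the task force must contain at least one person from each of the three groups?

1240

Total 8-person selections from all 13: C(13,8) = 1287.
Subtract selections that omit an entire group: no independents → C(8,8) = 1; no Democrats → C(10,8) = 45; no Republicans → C(8,8) = 1.
Add back selections omitting two groups (i.e. drawn from a single group): C(5,8) + C(3,8) + C(5,8) = 0.
By inclusion–exclusion: 1287 − 47 + 0 = 1240.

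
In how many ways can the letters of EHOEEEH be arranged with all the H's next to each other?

Treat the 2 copies of H as a single block. The multiset to arrange is then {HH, E, E, E, E, O}, 6 items in all.
That gives (6)!/(4!) = 30 arrangements.

30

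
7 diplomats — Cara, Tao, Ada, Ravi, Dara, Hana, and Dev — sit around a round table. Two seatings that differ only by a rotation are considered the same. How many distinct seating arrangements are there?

Around a circle, 7 distinct people have 7!/7 = (6)! = 720 rotationally distinct seatings.

720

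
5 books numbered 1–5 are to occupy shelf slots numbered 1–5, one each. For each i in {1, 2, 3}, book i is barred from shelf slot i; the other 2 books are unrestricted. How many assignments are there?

Let Aᵢ (for i ∈ {1, 2, 3}) be the placements that put book i in its forbidden shelf slot. Any j of these fix j positions, leaving (5−j)! ways to fill the rest, and there are C(3,j) ways to pick which j.
By inclusion–exclusion, the number of valid placements is Σ_{j=0}^{3} (−1)^j C(3,j)·(5−j)!.
Computing: 120 − 72 + 18 − 2 = 64.

64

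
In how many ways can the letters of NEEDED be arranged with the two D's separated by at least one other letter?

Total arrangements of NEEDED: 6!/(3!·2!) = 60.
Arrangements with the D's together: treat DD as one letter, giving (5)!/(3!) = 20.
Hence 60 − 20 = 40.

40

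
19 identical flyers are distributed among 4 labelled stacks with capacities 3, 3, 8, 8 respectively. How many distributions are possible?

Without the upper bounds there are C(22,3) = 1540 ways to split 19 among 4 stacks.
Subtract solutions that violate a single cap (substitute x_i' = x_i − (cap_i+1)): x_1 ≥ 4 gives C(18,3) = 816; x_2 ≥ 4 gives C(18,3) = 816; x_3 ≥ 9 gives C(13,3) = 286; x_4 ≥ 9 gives C(13,3) = 286. Together 2204.
Add back pairs where two caps are both exceeded: 364 + 84 + 84 + 84 + 84 + 4 = 704.
Subtract triples: 10 + 10 + 0 + 0 = 20.
By inclusion–exclusion the count is 1540 − 2204 + 704 − 20 = 20.

20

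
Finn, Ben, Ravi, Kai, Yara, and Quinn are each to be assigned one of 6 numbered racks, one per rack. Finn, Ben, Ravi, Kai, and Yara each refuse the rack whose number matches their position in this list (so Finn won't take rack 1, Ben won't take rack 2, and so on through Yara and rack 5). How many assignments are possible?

Let Aᵢ (for 1 ≤ i ≤ 5) be the placements that put person i in their forbidden rack. Any j of these fix j positions, leaving (6−j)! ways to fill the rest, and there are C(5,j) ways to pick which j.
By inclusion–exclusion, the number of valid placements is Σ_{j=0}^{5} (−1)^j C(5,j)·(6−j)!.
Computing: 720 − 600 + 240 − 60 + 10 − 1 = 309.

309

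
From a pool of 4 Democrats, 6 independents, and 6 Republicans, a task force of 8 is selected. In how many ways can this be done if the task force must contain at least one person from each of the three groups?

Unrestricted: C(16,8) = 12870 ways to pick any 8 of the 16.
Selections missing a whole group: no Democrats → C(12,8) = 495; no independents → C(10,8) = 45; no Republicans → C(10,8) = 45.
Add back selections omitting two groups (i.e. drawn from a single group): C(4,8) + C(6,8) + C(6,8) = 0.
By inclusion–exclusion: 12870 − 585 + 0 = 12285.

12285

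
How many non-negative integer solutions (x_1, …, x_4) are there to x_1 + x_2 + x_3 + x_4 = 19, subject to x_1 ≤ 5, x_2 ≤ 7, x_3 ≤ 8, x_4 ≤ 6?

115

Without the upper bounds there are C(22,3) = 1540 ways to split 19 among 4 variables.
Subtract solutions that violate a single cap (substitute x_i' = x_i − (cap_i+1)): x_1 ≥ 6 gives C(16,3) = 560; x_2 ≥ 8 gives C(14,3) = 364; x_3 ≥ 9 gives C(13,3) = 286; x_4 ≥ 7 gives C(15,3) = 455. Together 1665.
Add back pairs where two caps are both exceeded: 56 + 35 + 84 + 10 + 35 + 20 = 240.
By inclusion–exclusion the count is 1540 − 1665 + 240 = 115.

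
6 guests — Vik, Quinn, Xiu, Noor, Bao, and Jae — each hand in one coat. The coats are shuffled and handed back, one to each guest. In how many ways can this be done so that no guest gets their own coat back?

265

Count assignments avoiding every fixed point. For any j of the 6 guests fixed to their own coat, the other 6−j can be arranged in (6−j)! ways.
By inclusion–exclusion this is Σ_{j=0}^{6} (−1)^j C(6,j)·(6−j)!.
Computing: 720 − 720 + 360 − 120 + 30 − 6 + 1 = 265.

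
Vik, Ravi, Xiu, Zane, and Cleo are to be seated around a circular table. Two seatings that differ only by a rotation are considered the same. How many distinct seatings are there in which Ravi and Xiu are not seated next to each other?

All circular seatings of 5 people number (4)! = 24.
Those with Ravi next to Xiu: fuse the pair into one unit and seat 4 units around a circle — 2·(3)! = 12.
Subtracting, 24 − 12 = 12.

12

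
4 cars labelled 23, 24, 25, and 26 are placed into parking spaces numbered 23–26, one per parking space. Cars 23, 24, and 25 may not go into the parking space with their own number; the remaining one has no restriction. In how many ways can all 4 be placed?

11

Let Aᵢ (for i ∈ {23, 24, 25}) be the placements that put car i in its forbidden parking space. Any j of these fix j positions, leaving (4−j)! ways to fill the rest, and there are C(3,j) ways to pick which j.
By inclusion–exclusion, the number of valid placements is Σ_{j=0}^{3} (−1)^j C(3,j)·(4−j)!.
Computing: 24 − 18 + 6 − 1 = 11.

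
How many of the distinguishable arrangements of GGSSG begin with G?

6

With the first slot taken by G, it remains to arrange the other 4 letters (GSSG).
Those 4 letters have G appearing twice and S appearing twice, giving (4)!/(2!·2!) = 6.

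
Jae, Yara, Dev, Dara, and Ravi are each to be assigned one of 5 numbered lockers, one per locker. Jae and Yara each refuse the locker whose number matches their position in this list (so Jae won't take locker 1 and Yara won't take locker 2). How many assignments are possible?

78

Let Aᵢ (for i ∈ {1, 2}) be the placements that put person i in their forbidden locker. Any j of these fix j positions, leaving (5−j)! ways to fill the rest, and there are C(2,j) ways to pick which j.
By inclusion–exclusion, the number of valid placements is Σ_{j=0}^{2} (−1)^j C(2,j)·(5−j)!.
Computing: 120 − 48 + 6 = 78.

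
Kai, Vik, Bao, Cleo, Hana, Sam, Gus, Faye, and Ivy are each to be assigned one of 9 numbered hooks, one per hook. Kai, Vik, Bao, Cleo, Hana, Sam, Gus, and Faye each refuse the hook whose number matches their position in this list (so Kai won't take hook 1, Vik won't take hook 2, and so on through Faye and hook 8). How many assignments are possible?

148329

Let Aᵢ (for 1 ≤ i ≤ 8) be the placements that put person i in their forbidden hook. Any j of these fix j positions, leaving (9−j)! ways to fill the rest, and there are C(8,j) ways to pick which j.
By inclusion–exclusion, the number of valid placements is Σ_{j=0}^{8} (−1)^j C(8,j)·(9−j)!.
Computing: 362880 − 322560 + 141120 − 40320 + 8400 − 1344 + 168 − 16 + 1 = 148329.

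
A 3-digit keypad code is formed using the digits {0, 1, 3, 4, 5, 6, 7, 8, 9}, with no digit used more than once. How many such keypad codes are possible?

504

Choose and order 3 of the 9 symbols: the first digit has 9 options, the next 8, then 7.
9 × 8 × 7 = 504.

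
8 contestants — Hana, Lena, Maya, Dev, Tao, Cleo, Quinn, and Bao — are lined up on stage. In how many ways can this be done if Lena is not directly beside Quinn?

30240

Of the 8! = 40320 arrangements, those with Lena and Quinn adjacent number 2 × 7! = 10080 (treat the pair as a block with 2 internal orders).
Complementary counting: 40320 − 10080 = 30240.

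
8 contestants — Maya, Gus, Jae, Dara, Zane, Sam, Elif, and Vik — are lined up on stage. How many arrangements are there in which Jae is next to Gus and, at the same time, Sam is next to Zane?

Treat {Jae,Gus} as one block (2 orders) and {Sam,Zane} as another (2 orders).
That leaves 6 units to arrange: 2 × 2 × 6! = 4 × 720 = 2880.

2880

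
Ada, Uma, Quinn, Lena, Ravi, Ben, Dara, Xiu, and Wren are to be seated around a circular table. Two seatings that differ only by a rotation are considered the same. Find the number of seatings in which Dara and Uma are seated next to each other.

Glue Dara and Uma into a block (2 internal orders). Seating 8 units around a circle gives (7)! arrangements.
So 2 × (7)! = 2 × 5040 = 10080.

10080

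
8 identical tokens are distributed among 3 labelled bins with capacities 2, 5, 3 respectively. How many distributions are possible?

6

Without the upper bounds there are C(10,2) = 45 ways to split 8 among 3 bins.
Subtract solutions that violate a single cap (substitute x_i' = x_i − (cap_i+1)): x_1 ≥ 3 gives C(7,2) = 21; x_2 ≥ 6 gives C(4,2) = 6; x_3 ≥ 4 gives C(6,2) = 15. Together 42.
Add back pairs where two caps are both exceeded: 0 + 3 + 0 = 3.
By inclusion–exclusion the count is 45 − 42 + 3 = 6.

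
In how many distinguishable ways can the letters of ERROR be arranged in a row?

ERROR has 5 letters with R appearing 3 times.
Dividing 5! = 120 by 3! = 6 for the repeated letters gives 20.

20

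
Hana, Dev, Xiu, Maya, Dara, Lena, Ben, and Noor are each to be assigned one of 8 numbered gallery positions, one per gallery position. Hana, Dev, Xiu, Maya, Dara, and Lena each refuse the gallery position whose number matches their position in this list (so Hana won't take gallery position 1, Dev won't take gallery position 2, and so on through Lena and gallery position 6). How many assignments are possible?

Let Aᵢ (for 1 ≤ i ≤ 6) be the placements that put person i in their forbidden gallery position. Any j of these fix j positions, leaving (8−j)! ways to fill the rest, and there are C(6,j) ways to pick which j.
By inclusion–exclusion, the number of valid placements is Σ_{j=0}^{6} (−1)^j C(6,j)·(8−j)!.
Computing: 40320 − 30240 + 10800 − 2400 + 360 − 36 + 2 = 18806.

18806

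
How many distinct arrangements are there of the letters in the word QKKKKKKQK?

The 9 letters of QKKKKKKQK have repeats: K appearing 7 times and Q appearing twice.
The number of distinct arrangements is 9!/(7!·2!) = 362880/10080 = 36.

36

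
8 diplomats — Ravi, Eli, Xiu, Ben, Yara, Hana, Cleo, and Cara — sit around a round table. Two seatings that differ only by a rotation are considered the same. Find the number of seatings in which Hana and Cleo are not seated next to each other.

3600

All circular seatings of 8 people number (7)! = 5040.
Seatings with Hana beside Cleo: treat them as a block with 2 internal orders, giving 2 × (6)! = 1440.
Subtracting, 5040 − 1440 = 3600.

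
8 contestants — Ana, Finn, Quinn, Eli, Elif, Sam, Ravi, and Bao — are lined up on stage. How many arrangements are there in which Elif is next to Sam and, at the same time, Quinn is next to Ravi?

2880

Treat {Elif,Sam} as one block (2 orders) and {Quinn,Ravi} as another (2 orders).
That leaves 6 units to arrange: 2 × 2 × 6! = 4 × 720 = 2880.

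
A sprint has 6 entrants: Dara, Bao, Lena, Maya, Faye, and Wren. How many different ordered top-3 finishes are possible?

120

This is an ordered selection of 3 from 6: P(6,3).
That gives 6 × 5 × 4 = 120.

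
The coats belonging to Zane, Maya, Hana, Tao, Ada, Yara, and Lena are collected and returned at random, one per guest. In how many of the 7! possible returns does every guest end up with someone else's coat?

1854

Let Aᵢ be the assignments in which guest i gets their own coat. We want the size of the complement of A₁∪…∪A_7.
By inclusion–exclusion this is Σ_{j=0}^{7} (−1)^j C(7,j)·(7−j)!.
Computing: 5040 − 5040 + 2520 − 840 + 210 − 42 + 7 − 1 = 1854.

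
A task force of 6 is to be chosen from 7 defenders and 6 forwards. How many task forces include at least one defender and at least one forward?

1708

Unrestricted: C(13,6) = 1716 ways to pick any 6 of the 13.
Selections missing a whole group: no defenders → C(6,6) = 1; no forwards → C(7,6) = 7.
Both groups omitted at once is impossible, so 1716 − 8 = 1708.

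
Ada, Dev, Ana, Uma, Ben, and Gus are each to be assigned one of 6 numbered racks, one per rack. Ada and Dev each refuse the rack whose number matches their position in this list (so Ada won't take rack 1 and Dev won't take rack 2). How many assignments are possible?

504

Let Aᵢ (for i ∈ {1, 2}) be the placements that put person i in their forbidden rack. Any j of these fix j positions, leaving (6−j)! ways to fill the rest, and there are C(2,j) ways to pick which j.
By inclusion–exclusion, the number of valid placements is Σ_{j=0}^{2} (−1)^j C(2,j)·(6−j)!.
Computing: 720 − 240 + 24 = 504.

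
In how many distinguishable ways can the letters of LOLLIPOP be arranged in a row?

1680

The 8 letters of LOLLIPOP have repeats: L appearing 3 times, O appearing twice, and P appearing twice.
So there are 8! / (3!·2!·2!) = 1680 distinguishable arrangements.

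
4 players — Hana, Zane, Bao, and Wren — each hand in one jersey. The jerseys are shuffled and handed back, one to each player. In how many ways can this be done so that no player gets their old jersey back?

9

Let Aᵢ be the assignments in which player i gets their old jersey. We want the size of the complement of A₁∪…∪A_4.
By inclusion–exclusion this is Σ_{j=0}^{4} (−1)^j C(4,j)·(4−j)!.
Computing: 24 − 24 + 12 − 4 + 1 = 9.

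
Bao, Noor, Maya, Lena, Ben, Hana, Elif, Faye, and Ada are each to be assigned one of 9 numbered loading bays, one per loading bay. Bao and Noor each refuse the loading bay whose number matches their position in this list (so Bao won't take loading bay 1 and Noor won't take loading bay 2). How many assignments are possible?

Let Aᵢ (for i ∈ {1, 2}) be the placements that put person i in their forbidden loading bay. Any j of these fix j positions, leaving (9−j)! ways to fill the rest, and there are C(2,j) ways to pick which j.
By inclusion–exclusion, the number of valid placements is Σ_{j=0}^{2} (−1)^j C(2,j)·(9−j)!.
Computing: 362880 − 80640 + 5040 = 287280.

287280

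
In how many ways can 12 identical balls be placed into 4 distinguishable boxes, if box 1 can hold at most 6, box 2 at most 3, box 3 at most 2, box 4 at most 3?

By stars and bars, unrestricted non-negative solutions to x_1+…+x_4 = 12 number C(12+3,3) = 455.
Subtract solutions that violate a single cap (substitute x_i' = x_i − (cap_i+1)): x_1 ≥ 7 gives C(8,3) = 56; x_2 ≥ 4 gives C(11,3) = 165; x_3 ≥ 3 gives C(12,3) = 220; x_4 ≥ 4 gives C(11,3) = 165. Together 606.
Add back pairs where two caps are both exceeded: 4 + 10 + 4 + 56 + 35 + 56 = 165.
Subtract triples: 0 + 0 + 0 + 4 = 4.
By inclusion–exclusion the count is 455 − 606 + 165 − 4 = 10.

10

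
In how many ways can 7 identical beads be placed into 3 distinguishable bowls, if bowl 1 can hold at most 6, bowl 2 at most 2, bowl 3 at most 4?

14

Ignoring the caps, the number of non-negative solutions to x_1+…+x_3 = 7 is C(9,2) = 36.
Subtract solutions that violate a single cap (substitute x_i' = x_i − (cap_i+1)): x_1 ≥ 7 gives C(2,2) = 1; x_2 ≥ 3 gives C(6,2) = 15; x_3 ≥ 5 gives C(4,2) = 6. Together 22.
No two caps can be exceeded simultaneously, so the pair terms are all 0.
By inclusion–exclusion the count is 36 − 22 + 0 = 14.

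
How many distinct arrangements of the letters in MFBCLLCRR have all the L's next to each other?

10080

Treat the 2 copies of L as a single block. The multiset to arrange is then {LL, B, C, C, F, M, R, R}, 8 items in all.
That gives (8)!/(2!·2!) = 10080 arrangements.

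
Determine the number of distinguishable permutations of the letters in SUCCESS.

420

The 7 letters of SUCCESS have repeats: C appearing twice and S appearing 3 times.
So there are 7! / (3!·2!) = 420 distinguishable arrangements.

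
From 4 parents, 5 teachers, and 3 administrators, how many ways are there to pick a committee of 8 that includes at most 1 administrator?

117

Split by how many administrators are chosen (0 through 1).
Sum: C(3,0)·C(9,8) + C(3,1)·C(9,7) = 9 + 108 = 117.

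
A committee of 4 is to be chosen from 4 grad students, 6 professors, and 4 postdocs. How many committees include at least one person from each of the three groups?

With no constraint there are C(14,4) = 1001 possible selections.
Subtract selections that omit an entire group: no grad students → C(10,4) = 210; no professors → C(8,4) = 70; no postdocs → C(10,4) = 210.
Add back selections omitting two groups (i.e. drawn from a single group): C(4,4) + C(6,4) + C(4,4) = 17.
By inclusion–exclusion: 1001 − 490 + 17 = 528.

528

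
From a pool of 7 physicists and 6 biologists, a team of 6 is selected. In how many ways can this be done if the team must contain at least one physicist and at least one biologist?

1708

With no constraint there are C(13,6) = 1716 possible selections.
Subtract selections that omit an entire group: no physicists → C(6,6) = 1; no biologists → C(7,6) = 7.
Both groups omitted at once is impossible, so 1716 − 8 = 1708.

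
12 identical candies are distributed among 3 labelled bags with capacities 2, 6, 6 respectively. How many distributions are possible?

Without the upper bounds there are C(14,2) = 91 ways to split 12 among 3 bags.
Subtract solutions that violate a single cap (substitute x_i' = x_i − (cap_i+1)): x_1 ≥ 3 gives C(11,2) = 55; x_2 ≥ 7 gives C(7,2) = 21; x_3 ≥ 7 gives C(7,2) = 21. Together 97.
Add back pairs where two caps are both exceeded: 6 + 6 + 0 = 12.
By inclusion–exclusion the count is 91 − 97 + 12 = 6.

6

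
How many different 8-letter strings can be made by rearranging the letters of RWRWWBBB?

560

Letter multiplicities in RWRWWBBB: B×3, R×2, W×3.
The number of distinct arrangements is 8!/(3!·3!·2!) = 40320/72 = 560.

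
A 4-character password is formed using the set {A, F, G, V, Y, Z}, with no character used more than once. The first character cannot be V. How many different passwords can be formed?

300

The first character has 6−1 = 5 choices (anything except V).
The remaining 3 characters are filled from the other 5 symbols without repetition: 5 × 4 × 3 = 60.
Total: 5 × 60 = 300.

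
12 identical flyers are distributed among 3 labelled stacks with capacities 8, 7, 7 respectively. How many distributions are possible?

51

By stars and bars, unrestricted non-negative solutions to x_1+…+x_3 = 12 number C(12+2,2) = 91.
Subtract solutions that violate a single cap (substitute x_i' = x_i − (cap_i+1)): x_1 ≥ 9 gives C(5,2) = 10; x_2 ≥ 8 gives C(6,2) = 15; x_3 ≥ 8 gives C(6,2) = 15. Together 40.
No two caps can be exceeded simultaneously, so the pair terms are all 0.
By inclusion–exclusion the count is 91 − 40 + 0 = 51.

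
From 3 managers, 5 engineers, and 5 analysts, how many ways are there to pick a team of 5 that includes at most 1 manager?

882

Split by how many managers are chosen (0 through 1).
Sum: C(3,0)·C(10,5) + C(3,1)·C(10,4) = 252 + 630 = 882.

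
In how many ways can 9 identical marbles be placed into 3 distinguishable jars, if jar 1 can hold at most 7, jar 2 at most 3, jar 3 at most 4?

By stars and bars, unrestricted non-negative solutions to x_1+…+x_3 = 9 number C(9+2,2) = 55.
Subtract solutions that violate a single cap (substitute x_i' = x_i − (cap_i+1)): x_1 ≥ 8 gives C(3,2) = 3; x_2 ≥ 4 gives C(7,2) = 21; x_3 ≥ 5 gives C(6,2) = 15. Together 39.
Add back pairs where two caps are both exceeded: 0 + 0 + 1 = 1.
By inclusion–exclusion the count is 55 − 39 + 1 = 17.

17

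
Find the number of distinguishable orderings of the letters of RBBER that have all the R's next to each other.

12

Treat the 2 copies of R as a single block. The multiset to arrange is then {RR, B, B, E}, 4 items in all.
That gives (4)!/(2!) = 12 arrangements.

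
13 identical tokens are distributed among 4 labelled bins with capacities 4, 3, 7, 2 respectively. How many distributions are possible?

19

Ignoring the caps, the number of non-negative solutions to x_1+…+x_4 = 13 is C(16,3) = 560.
Subtract solutions that violate a single cap (substitute x_i' = x_i − (cap_i+1)): x_1 ≥ 5 gives C(11,3) = 165; x_2 ≥ 4 gives C(12,3) = 220; x_3 ≥ 8 gives C(8,3) = 56; x_4 ≥ 3 gives C(13,3) = 286. Together 727.
Add back pairs where two caps are both exceeded: 35 + 1 + 56 + 4 + 84 + 10 = 190.
Subtract triples: 0 + 4 + 0 + 0 = 4.
By inclusion–exclusion the count is 560 − 727 + 190 − 4 = 19.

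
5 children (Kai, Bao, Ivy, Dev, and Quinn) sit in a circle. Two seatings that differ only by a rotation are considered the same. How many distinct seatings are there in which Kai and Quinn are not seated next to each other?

12

Without the restriction there are (4)! = 24 seatings.
Those with Kai next to Quinn: fuse the pair into one unit and seat 4 units around a circle — 2·(3)! = 12.
Subtracting, 24 − 12 = 12.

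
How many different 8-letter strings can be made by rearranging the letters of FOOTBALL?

FOOTBALL has 8 letters with L appearing twice and O appearing twice.
So there are 8! / (2!·2!) = 10080 distinguishable arrangements.

10080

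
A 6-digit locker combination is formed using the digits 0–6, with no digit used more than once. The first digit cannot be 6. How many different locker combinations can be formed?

4320

The first digit has 7−1 = 6 choices (anything except 6).
The remaining 5 digits are filled from the other 6 symbols without repetition: 6 × 5 × 4 × 3 × 2 = 720.
Total: 6 × 720 = 4320.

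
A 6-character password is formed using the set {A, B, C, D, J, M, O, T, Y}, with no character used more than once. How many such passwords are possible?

With no repetition, fill the 6 characters in order: 9 choices, then 8, down to 4.
9 × 8 × 7 × 6 × 5 × 4 = 60480.

60480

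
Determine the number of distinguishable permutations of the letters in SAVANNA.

420

SAVANNA has 7 letters with A appearing 3 times and N appearing twice.
Dividing 7! = 5040 by 3!·2! = 12 for the repeated letters gives 420.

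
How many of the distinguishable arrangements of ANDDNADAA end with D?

With the last slot taken by D, it remains to arrange the other 8 letters (ANDNADAA).
Those 8 letters have A appearing 4 times, D appearing twice, and N appearing twice, giving (8)!/(4!·2!·2!) = 420.

420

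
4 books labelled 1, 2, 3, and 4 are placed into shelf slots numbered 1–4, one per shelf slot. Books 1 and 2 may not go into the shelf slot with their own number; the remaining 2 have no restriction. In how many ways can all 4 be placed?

Let Aᵢ (for i ∈ {1, 2}) be the placements that put book i in its forbidden shelf slot. Any j of these fix j positions, leaving (4−j)! ways to fill the rest, and there are C(2,j) ways to pick which j.
By inclusion–exclusion, the number of valid placements is Σ_{j=0}^{2} (−1)^j C(2,j)·(4−j)!.
Computing: 24 − 12 + 2 = 14.

14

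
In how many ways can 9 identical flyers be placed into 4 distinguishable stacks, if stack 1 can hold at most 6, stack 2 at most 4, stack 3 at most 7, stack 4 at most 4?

Without the upper bounds there are C(12,3) = 220 ways to split 9 among 4 stacks.
Subtract solutions that violate a single cap (substitute x_i' = x_i − (cap_i+1)): x_1 ≥ 7 gives C(5,3) = 10; x_2 ≥ 5 gives C(7,3) = 35; x_3 ≥ 8 gives C(4,3) = 4; x_4 ≥ 5 gives C(7,3) = 35. Together 84.
No two caps can be exceeded simultaneously, so the pair terms are all 0.
By inclusion–exclusion the count is 220 − 84 + 0 = 136.

136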